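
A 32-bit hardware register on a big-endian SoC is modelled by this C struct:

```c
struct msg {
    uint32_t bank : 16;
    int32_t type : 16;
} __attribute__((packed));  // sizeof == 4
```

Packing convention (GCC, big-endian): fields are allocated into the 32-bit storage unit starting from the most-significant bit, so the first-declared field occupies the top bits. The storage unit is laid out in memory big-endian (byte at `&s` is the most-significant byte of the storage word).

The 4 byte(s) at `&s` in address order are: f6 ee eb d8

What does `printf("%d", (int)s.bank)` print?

[0]=0xf6 [1]=0xee [2]=0xeb [3]=0xd8 (big-endian) → word 0xf6eeebd8
bank [16+:16] = (word>>16) & 0xffff = 63214  ←
type [0+:16] = (word>>0) & 0xffff = 60376

63214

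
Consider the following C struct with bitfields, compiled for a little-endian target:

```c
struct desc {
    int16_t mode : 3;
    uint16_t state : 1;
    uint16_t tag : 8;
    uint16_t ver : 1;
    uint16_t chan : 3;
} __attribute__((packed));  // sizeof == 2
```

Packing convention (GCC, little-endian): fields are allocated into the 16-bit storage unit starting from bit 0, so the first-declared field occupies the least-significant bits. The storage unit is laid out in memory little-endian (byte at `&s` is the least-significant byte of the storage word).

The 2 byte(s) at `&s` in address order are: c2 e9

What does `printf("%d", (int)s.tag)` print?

156

[0]=0xc2 [1]=0xe9 (little-endian) → word 0xe9c2
mode:3 @ bit 0 → (0xe9c2>>0)&0x7 = 0x2
state:1 @ bit 3 → (0xe9c2>>3)&0x1 = 0x0
tag:8 @ bit 4 → (0xe9c2>>4)&0xff = 0x9c  ←
ver:1 @ bit 12 → (0xe9c2>>12)&0x1 = 0x0
chan:3 @ bit 13 → (0xe9c2>>13)&0x7 = 0x7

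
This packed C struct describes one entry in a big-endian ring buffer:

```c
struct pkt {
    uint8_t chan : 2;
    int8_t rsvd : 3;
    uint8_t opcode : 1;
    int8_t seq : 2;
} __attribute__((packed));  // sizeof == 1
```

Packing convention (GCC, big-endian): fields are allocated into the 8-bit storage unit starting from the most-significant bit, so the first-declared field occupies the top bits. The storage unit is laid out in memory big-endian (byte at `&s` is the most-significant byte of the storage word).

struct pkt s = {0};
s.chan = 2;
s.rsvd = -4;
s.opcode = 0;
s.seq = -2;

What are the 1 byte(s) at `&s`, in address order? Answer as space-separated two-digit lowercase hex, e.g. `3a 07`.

a2

chan:2 = 2 → 0x2 << 6 → word 0x80
rsvd:3 = -4 → 0x4 << 3 → word 0xa0
opcode:1 = 0 → 0x0 << 2 → word 0xa0
seq:2 = -2 → 0x2 << 0 → word 0xa2
word = 0xa2 → big-endian bytes:
  [0]=0xa2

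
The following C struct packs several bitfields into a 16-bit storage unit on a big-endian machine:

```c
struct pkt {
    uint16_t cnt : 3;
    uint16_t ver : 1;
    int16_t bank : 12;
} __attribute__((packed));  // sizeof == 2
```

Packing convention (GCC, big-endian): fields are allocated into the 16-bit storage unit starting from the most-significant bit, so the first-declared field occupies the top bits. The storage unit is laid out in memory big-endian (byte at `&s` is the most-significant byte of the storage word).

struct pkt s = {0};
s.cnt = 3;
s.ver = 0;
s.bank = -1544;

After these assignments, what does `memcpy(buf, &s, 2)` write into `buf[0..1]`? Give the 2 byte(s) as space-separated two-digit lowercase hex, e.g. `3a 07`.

69 f8

cnt (3b) val=3 bits=0x3 at bit 13: 0x6000
ver (1b) val=0 bits=0x0 at bit 12: 0x6000
bank (12b) val=-1544 bits=0x9f8 at bit 0: 0x69f8
word = 0x69f8 → big-endian bytes:
  [0]=0x69  [1]=0xf8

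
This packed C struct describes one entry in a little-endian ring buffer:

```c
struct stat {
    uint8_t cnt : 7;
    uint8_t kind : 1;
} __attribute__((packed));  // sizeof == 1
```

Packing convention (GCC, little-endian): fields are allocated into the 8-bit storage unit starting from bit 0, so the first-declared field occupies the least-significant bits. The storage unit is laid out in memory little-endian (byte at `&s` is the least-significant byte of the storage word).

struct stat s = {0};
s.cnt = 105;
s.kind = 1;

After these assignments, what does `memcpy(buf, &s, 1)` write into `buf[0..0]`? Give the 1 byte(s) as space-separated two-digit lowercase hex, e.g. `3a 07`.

e9

cnt (7b) val=105 bits=0x69 at bit 0: 0x69
kind (1b) val=1 bits=0x1 at bit 7: 0xe9
word = 0xe9 → little-endian bytes:
  [0]=0xe9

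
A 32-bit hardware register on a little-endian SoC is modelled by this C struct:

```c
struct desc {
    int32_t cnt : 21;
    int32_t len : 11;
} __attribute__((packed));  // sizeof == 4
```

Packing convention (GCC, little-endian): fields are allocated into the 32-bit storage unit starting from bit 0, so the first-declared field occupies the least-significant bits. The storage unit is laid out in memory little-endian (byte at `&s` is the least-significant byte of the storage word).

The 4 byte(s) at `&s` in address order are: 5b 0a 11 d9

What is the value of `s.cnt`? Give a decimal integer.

[0]=0x5b [1]=0x0a [2]=0x11 [3]=0xd9 (little-endian) → word 0xd9110a5b
cnt:21 @ bit 0 → (0xd9110a5b>>0)&0x1fffff = 0x110a5b  ←
len:11 @ bit 21 → (0xd9110a5b>>21)&0x7ff = 0x6c8
cnt signed 21b, MSB=1: 1116763 - 2097152 = -980389

-980389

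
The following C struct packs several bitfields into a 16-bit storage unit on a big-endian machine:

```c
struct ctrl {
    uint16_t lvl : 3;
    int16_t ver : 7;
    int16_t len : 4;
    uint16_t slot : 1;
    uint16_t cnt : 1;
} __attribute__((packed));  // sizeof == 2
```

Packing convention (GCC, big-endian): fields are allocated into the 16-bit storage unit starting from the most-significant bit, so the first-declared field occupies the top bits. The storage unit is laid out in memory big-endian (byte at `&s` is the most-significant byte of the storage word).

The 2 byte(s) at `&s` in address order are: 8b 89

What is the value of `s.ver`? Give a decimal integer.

46

[0]=0x8b [1]=0x89 (big-endian) → word 0x8b89
lvl [13+:3] = (word>>13) & 0x7 = 4
ver [6+:7] = (word>>6) & 0x7f = 46  ←
len [2+:4] = (word>>2) & 0xf = 2
slot [1+:1] = (word>>1) & 0x1 = 0
cnt [0+:1] = (word>>0) & 0x1 = 1
ver signed 7b, MSB=0: value = 46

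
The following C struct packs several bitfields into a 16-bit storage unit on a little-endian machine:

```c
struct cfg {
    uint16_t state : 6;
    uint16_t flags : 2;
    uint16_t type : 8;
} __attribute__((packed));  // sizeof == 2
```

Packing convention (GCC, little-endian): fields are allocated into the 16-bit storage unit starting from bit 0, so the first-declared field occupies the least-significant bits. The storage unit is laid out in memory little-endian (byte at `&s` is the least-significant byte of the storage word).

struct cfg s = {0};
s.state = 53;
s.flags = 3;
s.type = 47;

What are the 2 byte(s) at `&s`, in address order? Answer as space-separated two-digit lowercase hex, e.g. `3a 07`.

state (6b) val=53 bits=0x35 at bit 0: 0x0035
flags (2b) val=3 bits=0x3 at bit 6: 0x00f5
type (8b) val=47 bits=0x2f at bit 8: 0x2ff5
word = 0x2ff5 → little-endian bytes:
  [0]=0xf5  [1]=0x2f

f5 2f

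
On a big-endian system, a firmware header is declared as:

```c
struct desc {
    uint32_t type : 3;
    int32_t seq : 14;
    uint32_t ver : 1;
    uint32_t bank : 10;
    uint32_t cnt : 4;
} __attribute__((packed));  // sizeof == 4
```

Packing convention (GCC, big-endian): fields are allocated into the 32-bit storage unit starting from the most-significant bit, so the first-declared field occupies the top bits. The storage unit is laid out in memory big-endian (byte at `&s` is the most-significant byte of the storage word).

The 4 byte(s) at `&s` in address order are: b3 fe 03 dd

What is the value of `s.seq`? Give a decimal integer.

[0]=0xb3 [1]=0xfe [2]=0x03 [3]=0xdd (big-endian) → word 0xb3fe03dd
type:3 @ bit 29 → (0xb3fe03dd>>29)&0x7 = 0x5
seq:14 @ bit 15 → (0xb3fe03dd>>15)&0x3fff = 0x27fc  ←
ver:1 @ bit 14 → (0xb3fe03dd>>14)&0x1 = 0x0
bank:10 @ bit 4 → (0xb3fe03dd>>4)&0x3ff = 0x3d
cnt:4 @ bit 0 → (0xb3fe03dd>>0)&0xf = 0xd
seq signed 14b, MSB=1: 10236 - 16384 = -6148

-6148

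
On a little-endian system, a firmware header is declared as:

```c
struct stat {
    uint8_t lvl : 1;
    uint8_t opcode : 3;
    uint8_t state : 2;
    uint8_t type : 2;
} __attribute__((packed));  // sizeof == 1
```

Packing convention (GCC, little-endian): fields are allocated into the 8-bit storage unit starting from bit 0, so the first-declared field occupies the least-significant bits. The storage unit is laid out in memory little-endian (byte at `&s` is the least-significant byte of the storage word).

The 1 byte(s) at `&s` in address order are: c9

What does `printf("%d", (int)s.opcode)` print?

[0]=0xc9 (little-endian) → word 0xc9
lvl:1 @ bit 0 → (0xc9>>0)&0x1 = 0x1
opcode:3 @ bit 1 → (0xc9>>1)&0x7 = 0x4  ←
state:2 @ bit 4 → (0xc9>>4)&0x3 = 0x0
type:2 @ bit 6 → (0xc9>>6)&0x3 = 0x3

4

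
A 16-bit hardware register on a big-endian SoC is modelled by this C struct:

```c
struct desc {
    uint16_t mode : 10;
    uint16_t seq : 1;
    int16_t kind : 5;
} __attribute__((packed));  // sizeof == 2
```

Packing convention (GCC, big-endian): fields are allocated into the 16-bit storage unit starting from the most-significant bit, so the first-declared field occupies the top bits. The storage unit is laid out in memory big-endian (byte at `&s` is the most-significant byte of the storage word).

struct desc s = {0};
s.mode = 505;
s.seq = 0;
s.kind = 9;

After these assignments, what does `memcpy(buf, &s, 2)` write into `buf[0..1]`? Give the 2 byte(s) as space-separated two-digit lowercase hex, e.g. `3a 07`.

7e 49

mode:10 = 505 → 0x1f9 << 6 → word 0x7e40
seq:1 = 0 → 0x0 << 5 → word 0x7e40
kind:5 = 9 → 0x9 << 0 → word 0x7e49
word = 0x7e49 → big-endian bytes:
  [0]=0x7e  [1]=0x49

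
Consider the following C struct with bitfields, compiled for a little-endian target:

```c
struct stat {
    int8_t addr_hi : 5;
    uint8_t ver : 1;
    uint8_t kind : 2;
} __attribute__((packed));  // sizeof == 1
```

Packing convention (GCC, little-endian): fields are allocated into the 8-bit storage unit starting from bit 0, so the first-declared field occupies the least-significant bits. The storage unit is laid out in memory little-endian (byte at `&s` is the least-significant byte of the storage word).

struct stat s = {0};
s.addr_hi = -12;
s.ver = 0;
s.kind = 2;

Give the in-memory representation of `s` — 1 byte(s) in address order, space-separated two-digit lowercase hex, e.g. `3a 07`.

94

addr_hi (5b) val=-12 bits=0x14 at bit 0: 0x14
ver (1b) val=0 bits=0x0 at bit 5: 0x14
kind (2b) val=2 bits=0x2 at bit 6: 0x94
word = 0x94 → little-endian bytes:
  [0]=0x94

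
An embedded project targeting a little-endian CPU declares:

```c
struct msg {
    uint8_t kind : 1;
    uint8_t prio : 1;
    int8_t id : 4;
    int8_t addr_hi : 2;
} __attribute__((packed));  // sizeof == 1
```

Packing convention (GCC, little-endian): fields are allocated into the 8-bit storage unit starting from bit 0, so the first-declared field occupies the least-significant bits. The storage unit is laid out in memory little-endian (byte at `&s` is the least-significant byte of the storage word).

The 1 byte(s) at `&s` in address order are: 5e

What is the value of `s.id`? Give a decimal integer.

[0]=0x5e (little-endian) → word 0x5e
kind [0+:1] = (word>>0) & 0x1 = 0
prio [1+:1] = (word>>1) & 0x1 = 1
id [2+:4] = (word>>2) & 0xf = 7  ←
addr_hi [6+:2] = (word>>6) & 0x3 = 1
id signed 4b, MSB=0: value = 7

7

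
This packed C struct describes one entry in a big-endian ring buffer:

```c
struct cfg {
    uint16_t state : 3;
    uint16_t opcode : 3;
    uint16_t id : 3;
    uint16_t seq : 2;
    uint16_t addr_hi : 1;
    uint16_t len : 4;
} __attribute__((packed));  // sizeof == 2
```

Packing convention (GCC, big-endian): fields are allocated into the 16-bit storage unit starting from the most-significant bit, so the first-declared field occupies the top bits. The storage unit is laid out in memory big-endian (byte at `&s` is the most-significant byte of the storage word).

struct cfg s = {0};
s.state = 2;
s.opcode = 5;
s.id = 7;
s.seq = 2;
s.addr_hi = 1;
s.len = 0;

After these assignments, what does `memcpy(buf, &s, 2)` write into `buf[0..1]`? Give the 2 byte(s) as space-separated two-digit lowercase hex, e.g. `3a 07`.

57 d0

[13+:3] state=2 & 0x7 = 0x2; word=0x4000
[10+:3] opcode=5 & 0x7 = 0x5; word=0x5400
[7+:3] id=7 & 0x7 = 0x7; word=0x5780
[5+:2] seq=2 & 0x3 = 0x2; word=0x57c0
[4+:1] addr_hi=1 & 0x1 = 0x1; word=0x57d0
[0+:4] len=0 & 0xf = 0x0; word=0x57d0
word = 0x57d0 → big-endian bytes:
  [0]=0x57  [1]=0xd0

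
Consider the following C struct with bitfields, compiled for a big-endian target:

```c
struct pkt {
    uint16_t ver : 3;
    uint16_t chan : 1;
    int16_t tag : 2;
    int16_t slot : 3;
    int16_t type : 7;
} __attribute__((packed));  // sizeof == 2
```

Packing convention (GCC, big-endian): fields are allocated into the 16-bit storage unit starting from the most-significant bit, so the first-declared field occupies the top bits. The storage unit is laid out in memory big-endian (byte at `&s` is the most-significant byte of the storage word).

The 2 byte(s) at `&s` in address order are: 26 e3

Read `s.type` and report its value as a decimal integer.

-29

[0]=0x26 [1]=0xe3 (big-endian) → word 0x26e3
ver [13+:3] = (word>>13) & 0x7 = 1
chan [12+:1] = (word>>12) & 0x1 = 0
tag [10+:2] = (word>>10) & 0x3 = 1
slot [7+:3] = (word>>7) & 0x7 = 5
type [0+:7] = (word>>0) & 0x7f = 99  ←
type signed 7b, MSB=1: 99 - 128 = -29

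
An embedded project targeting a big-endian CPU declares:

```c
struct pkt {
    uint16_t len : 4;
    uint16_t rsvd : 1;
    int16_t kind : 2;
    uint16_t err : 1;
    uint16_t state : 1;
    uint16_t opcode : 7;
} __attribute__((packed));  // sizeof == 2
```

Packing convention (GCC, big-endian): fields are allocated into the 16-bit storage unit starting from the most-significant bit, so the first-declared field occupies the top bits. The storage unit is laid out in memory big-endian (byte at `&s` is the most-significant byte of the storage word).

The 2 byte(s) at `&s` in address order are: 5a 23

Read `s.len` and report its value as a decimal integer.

5

[0]=0x5a [1]=0x23 (big-endian) → word 0x5a23
len:4 @ bit 12 → (0x5a23>>12)&0xf = 0x5  ←
rsvd:1 @ bit 11 → (0x5a23>>11)&0x1 = 0x1
kind:2 @ bit 9 → (0x5a23>>9)&0x3 = 0x1
err:1 @ bit 8 → (0x5a23>>8)&0x1 = 0x0
state:1 @ bit 7 → (0x5a23>>7)&0x1 = 0x0
opcode:7 @ bit 0 → (0x5a23>>0)&0x7f = 0x23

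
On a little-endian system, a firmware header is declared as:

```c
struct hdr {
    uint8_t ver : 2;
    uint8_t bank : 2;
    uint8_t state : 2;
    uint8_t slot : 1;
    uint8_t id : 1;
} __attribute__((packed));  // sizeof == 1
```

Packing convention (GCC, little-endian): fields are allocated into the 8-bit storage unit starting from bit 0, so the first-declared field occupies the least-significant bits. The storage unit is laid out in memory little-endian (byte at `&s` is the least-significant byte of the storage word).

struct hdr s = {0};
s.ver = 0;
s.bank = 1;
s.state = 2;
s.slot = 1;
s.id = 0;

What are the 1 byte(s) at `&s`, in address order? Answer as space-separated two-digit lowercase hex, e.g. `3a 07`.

[0+:2] ver=0 & 0x3 = 0x0; word=0x00
[2+:2] bank=1 & 0x3 = 0x1; word=0x04
[4+:2] state=2 & 0x3 = 0x2; word=0x24
[6+:1] slot=1 & 0x1 = 0x1; word=0x64
[7+:1] id=0 & 0x1 = 0x0; word=0x64
word = 0x64 → little-endian bytes:
  [0]=0x64

64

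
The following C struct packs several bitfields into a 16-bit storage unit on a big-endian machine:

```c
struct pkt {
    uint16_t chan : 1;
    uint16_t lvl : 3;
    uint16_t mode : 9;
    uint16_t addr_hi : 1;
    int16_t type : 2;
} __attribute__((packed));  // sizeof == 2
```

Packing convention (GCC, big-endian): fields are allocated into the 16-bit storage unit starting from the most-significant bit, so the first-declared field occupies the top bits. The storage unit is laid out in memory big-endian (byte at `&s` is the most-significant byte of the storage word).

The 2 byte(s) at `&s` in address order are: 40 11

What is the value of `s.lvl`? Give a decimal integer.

[0]=0x40 [1]=0x11 (big-endian) → word 0x4011
chan [15+:1] = (word>>15) & 0x1 = 0
lvl [12+:3] = (word>>12) & 0x7 = 4  ←
mode [3+:9] = (word>>3) & 0x1ff = 2
addr_hi [2+:1] = (word>>2) & 0x1 = 0
type [0+:2] = (word>>0) & 0x3 = 1

4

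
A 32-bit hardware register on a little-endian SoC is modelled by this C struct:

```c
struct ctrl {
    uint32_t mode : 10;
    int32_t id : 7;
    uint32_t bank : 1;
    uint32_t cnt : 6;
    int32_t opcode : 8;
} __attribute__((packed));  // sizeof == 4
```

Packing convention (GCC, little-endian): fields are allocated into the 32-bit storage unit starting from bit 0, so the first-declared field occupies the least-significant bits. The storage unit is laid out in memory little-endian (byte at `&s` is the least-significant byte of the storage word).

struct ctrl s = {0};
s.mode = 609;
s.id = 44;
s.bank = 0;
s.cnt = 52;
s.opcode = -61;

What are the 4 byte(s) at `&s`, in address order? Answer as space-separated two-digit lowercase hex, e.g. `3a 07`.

mode (10b) val=609 bits=0x261 at bit 0: 0x00000261
id (7b) val=44 bits=0x2c at bit 10: 0x0000b261
bank (1b) val=0 bits=0x0 at bit 17: 0x0000b261
cnt (6b) val=52 bits=0x34 at bit 18: 0x00d0b261
opcode (8b) val=-61 bits=0xc3 at bit 24: 0xc3d0b261
word = 0xc3d0b261 → little-endian bytes:
  [0]=0x61  [1]=0xb2  [2]=0xd0  [3]=0xc3

61 b2 d0 c3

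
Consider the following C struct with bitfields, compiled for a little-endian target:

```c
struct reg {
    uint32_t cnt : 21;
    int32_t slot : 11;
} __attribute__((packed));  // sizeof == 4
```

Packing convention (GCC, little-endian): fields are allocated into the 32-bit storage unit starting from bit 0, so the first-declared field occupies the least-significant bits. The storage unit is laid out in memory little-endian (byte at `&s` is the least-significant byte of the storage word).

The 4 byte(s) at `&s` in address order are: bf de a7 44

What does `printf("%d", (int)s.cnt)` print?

[0]=0xbf [1]=0xde [2]=0xa7 [3]=0x44 (little-endian) → word 0x44a7debf
cnt [0+:21] = (word>>0) & 0x1fffff = 515775  ←
slot [21+:11] = (word>>21) & 0x7ff = 549

515775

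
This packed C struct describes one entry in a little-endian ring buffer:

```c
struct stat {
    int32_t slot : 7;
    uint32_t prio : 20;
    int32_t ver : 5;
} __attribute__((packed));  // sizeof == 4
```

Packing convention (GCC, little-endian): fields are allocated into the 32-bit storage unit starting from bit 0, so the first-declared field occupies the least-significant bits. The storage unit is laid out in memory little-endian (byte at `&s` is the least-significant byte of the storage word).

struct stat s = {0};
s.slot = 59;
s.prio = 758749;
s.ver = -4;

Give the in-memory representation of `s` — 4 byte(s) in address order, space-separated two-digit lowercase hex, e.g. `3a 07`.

bb ee c9 e5

slot (7b) val=59 bits=0x3b at bit 0: 0x0000003b
prio (20b) val=758749 bits=0xb93dd at bit 7: 0x05c9eebb
ver (5b) val=-4 bits=0x1c at bit 27: 0xe5c9eebb
word = 0xe5c9eebb → little-endian bytes:
  [0]=0xbb  [1]=0xee  [2]=0xc9  [3]=0xe5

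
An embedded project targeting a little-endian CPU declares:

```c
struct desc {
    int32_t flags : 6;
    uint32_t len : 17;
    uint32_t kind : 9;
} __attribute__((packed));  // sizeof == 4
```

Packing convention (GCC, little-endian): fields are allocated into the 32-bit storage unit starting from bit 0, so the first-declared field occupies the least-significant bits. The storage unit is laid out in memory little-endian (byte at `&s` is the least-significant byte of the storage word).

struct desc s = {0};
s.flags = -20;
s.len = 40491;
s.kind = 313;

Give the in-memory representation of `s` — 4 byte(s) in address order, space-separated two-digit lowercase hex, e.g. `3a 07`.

ec 8a a7 9c

flags (6b) val=-20 bits=0x2c at bit 0: 0x0000002c
len (17b) val=40491 bits=0x9e2b at bit 6: 0x00278aec
kind (9b) val=313 bits=0x139 at bit 23: 0x9ca78aec
word = 0x9ca78aec → little-endian bytes:
  [0]=0xec  [1]=0x8a  [2]=0xa7  [3]=0x9c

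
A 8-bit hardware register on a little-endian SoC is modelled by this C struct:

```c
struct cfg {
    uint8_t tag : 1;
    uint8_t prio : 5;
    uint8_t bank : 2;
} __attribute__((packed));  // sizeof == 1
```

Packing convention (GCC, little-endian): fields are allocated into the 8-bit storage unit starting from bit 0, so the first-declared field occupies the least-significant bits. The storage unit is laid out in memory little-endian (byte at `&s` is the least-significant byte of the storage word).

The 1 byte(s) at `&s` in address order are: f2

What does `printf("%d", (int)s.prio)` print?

25

[0]=0xf2 (little-endian) → word 0xf2
tag:1 @ bit 0 → (0xf2>>0)&0x1 = 0x0
prio:5 @ bit 1 → (0xf2>>1)&0x1f = 0x19  ←
bank:2 @ bit 6 → (0xf2>>6)&0x3 = 0x3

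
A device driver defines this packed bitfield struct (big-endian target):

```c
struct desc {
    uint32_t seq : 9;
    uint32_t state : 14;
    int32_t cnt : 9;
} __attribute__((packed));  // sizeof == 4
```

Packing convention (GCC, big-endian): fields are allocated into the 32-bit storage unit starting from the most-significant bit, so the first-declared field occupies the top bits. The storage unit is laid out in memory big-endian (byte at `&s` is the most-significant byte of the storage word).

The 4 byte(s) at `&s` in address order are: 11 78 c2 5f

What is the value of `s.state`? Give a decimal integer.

15457

[0]=0x11 [1]=0x78 [2]=0xc2 [3]=0x5f (big-endian) → word 0x1178c25f
seq [23+:9] = (word>>23) & 0x1ff = 34
state [9+:14] = (word>>9) & 0x3fff = 15457  ←
cnt [0+:9] = (word>>0) & 0x1ff = 95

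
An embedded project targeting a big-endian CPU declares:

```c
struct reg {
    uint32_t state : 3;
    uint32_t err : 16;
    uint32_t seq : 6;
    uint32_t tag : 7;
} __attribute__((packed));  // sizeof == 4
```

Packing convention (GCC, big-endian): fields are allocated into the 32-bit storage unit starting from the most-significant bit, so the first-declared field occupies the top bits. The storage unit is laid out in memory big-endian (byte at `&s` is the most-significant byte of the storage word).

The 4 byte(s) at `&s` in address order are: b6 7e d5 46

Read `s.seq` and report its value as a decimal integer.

42

[0]=0xb6 [1]=0x7e [2]=0xd5 [3]=0x46 (big-endian) → word 0xb67ed546
state:3 @ bit 29 → (0xb67ed546>>29)&0x7 = 0x5
err:16 @ bit 13 → (0xb67ed546>>13)&0xffff = 0xb3f6
seq:6 @ bit 7 → (0xb67ed546>>7)&0x3f = 0x2a  ←
tag:7 @ bit 0 → (0xb67ed546>>0)&0x7f = 0x46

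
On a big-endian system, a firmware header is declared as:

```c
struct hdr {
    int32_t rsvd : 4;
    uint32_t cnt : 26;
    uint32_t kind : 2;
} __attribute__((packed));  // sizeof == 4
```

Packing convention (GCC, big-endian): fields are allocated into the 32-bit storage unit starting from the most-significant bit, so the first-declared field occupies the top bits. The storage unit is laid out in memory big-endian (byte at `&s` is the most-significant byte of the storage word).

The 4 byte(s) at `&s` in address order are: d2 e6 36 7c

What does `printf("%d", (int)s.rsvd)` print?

-3

[0]=0xd2 [1]=0xe6 [2]=0x36 [3]=0x7c (big-endian) → word 0xd2e6367c
rsvd [28+:4] = (word>>28) & 0xf = 13  ←
cnt [2+:26] = (word>>2) & 0x3ffffff = 12160415
kind [0+:2] = (word>>0) & 0x3 = 0
rsvd signed 4b, MSB=1: 13 - 16 = -3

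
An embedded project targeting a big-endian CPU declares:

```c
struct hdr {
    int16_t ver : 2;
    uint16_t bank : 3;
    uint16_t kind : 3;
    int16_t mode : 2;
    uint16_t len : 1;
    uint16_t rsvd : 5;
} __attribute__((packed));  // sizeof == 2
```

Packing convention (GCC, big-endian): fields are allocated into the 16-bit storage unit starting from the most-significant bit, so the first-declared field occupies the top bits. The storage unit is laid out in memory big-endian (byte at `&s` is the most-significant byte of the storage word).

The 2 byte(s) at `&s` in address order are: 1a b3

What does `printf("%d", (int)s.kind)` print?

[0]=0x1a [1]=0xb3 (big-endian) → word 0x1ab3
ver [14+:2] = (word>>14) & 0x3 = 0
bank [11+:3] = (word>>11) & 0x7 = 3
kind [8+:3] = (word>>8) & 0x7 = 2  ←
mode [6+:2] = (word>>6) & 0x3 = 2
len [5+:1] = (word>>5) & 0x1 = 1
rsvd [0+:5] = (word>>0) & 0x1f = 19

2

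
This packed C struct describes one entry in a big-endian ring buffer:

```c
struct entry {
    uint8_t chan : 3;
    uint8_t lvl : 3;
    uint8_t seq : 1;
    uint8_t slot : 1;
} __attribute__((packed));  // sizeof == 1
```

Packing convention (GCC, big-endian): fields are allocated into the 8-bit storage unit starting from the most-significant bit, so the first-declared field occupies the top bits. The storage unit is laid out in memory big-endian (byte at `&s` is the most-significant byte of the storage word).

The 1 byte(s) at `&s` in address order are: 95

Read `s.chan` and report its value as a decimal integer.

[0]=0x95 (big-endian) → word 0x95
chan:3 @ bit 5 → (0x95>>5)&0x7 = 0x4  ←
lvl:3 @ bit 2 → (0x95>>2)&0x7 = 0x5
seq:1 @ bit 1 → (0x95>>1)&0x1 = 0x0
slot:1 @ bit 0 → (0x95>>0)&0x1 = 0x1

4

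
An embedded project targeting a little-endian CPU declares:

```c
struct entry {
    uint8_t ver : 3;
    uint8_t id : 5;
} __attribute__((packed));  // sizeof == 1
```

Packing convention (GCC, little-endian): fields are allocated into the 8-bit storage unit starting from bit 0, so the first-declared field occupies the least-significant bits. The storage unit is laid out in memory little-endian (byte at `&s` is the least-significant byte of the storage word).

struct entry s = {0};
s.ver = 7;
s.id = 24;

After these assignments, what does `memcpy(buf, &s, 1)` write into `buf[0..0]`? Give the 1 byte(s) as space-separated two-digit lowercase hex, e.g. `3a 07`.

c7

[0+:3] ver=7 & 0x7 = 0x7; word=0x07
[3+:5] id=24 & 0x1f = 0x18; word=0xc7
word = 0xc7 → little-endian bytes:
  [0]=0xc7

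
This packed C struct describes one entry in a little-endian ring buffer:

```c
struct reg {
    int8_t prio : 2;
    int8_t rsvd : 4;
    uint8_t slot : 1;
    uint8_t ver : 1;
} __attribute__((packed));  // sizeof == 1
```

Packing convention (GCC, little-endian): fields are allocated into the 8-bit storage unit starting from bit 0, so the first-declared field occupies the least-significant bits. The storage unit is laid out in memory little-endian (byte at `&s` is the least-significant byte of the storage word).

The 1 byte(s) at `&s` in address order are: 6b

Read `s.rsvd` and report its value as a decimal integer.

-6

[0]=0x6b (little-endian) → word 0x6b
prio:2 @ bit 0 → (0x6b>>0)&0x3 = 0x3
rsvd:4 @ bit 2 → (0x6b>>2)&0xf = 0xa  ←
slot:1 @ bit 6 → (0x6b>>6)&0x1 = 0x1
ver:1 @ bit 7 → (0x6b>>7)&0x1 = 0x0
rsvd signed 4b, MSB=1: 10 - 16 = -6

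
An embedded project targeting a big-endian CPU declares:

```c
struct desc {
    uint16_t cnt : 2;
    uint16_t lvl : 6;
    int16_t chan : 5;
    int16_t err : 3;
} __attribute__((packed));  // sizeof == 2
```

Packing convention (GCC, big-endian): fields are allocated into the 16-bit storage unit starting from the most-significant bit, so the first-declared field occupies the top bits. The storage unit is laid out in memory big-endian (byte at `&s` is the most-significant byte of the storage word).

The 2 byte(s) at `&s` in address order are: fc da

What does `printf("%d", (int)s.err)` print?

[0]=0xfc [1]=0xda (big-endian) → word 0xfcda
cnt:2 @ bit 14 → (0xfcda>>14)&0x3 = 0x3
lvl:6 @ bit 8 → (0xfcda>>8)&0x3f = 0x3c
chan:5 @ bit 3 → (0xfcda>>3)&0x1f = 0x1b
err:3 @ bit 0 → (0xfcda>>0)&0x7 = 0x2  ←
err signed 3b, MSB=0: value = 2

2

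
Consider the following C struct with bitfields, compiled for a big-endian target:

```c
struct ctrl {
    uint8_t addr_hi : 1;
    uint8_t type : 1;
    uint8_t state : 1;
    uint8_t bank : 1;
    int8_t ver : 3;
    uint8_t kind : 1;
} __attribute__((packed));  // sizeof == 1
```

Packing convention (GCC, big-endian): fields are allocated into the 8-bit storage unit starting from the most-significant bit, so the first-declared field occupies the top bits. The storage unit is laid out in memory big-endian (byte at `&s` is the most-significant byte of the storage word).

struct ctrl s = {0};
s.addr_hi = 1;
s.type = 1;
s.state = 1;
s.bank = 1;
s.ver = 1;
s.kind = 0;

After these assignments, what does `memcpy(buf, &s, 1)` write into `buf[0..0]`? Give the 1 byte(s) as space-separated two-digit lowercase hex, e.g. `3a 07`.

f2

addr_hi:1 = 1 → 0x1 << 7 → word 0x80
type:1 = 1 → 0x1 << 6 → word 0xc0
state:1 = 1 → 0x1 << 5 → word 0xe0
bank:1 = 1 → 0x1 << 4 → word 0xf0
ver:3 = 1 → 0x1 << 1 → word 0xf2
kind:1 = 0 → 0x0 << 0 → word 0xf2
word = 0xf2 → big-endian bytes:
  [0]=0xf2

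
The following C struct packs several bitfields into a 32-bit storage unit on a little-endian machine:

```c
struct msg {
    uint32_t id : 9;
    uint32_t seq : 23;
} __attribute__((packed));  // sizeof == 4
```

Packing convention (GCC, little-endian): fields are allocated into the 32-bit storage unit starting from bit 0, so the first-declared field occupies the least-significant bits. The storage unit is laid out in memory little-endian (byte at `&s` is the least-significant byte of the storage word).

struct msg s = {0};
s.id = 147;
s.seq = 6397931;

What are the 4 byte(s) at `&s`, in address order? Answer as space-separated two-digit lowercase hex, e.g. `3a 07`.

93 d6 3f c3

id:9 = 147 → 0x93 << 0 → word 0x00000093
seq:23 = 6397931 → 0x619feb << 9 → word 0xc33fd693
word = 0xc33fd693 → little-endian bytes:
  [0]=0x93  [1]=0xd6  [2]=0x3f  [3]=0xc3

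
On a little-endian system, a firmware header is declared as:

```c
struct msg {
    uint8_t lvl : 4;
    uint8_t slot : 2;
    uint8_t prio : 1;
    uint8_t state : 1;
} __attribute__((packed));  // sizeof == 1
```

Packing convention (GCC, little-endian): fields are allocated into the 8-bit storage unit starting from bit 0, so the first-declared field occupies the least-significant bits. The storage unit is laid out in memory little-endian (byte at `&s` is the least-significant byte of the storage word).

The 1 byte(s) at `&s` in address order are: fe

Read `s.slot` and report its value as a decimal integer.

[0]=0xfe (little-endian) → word 0xfe
lvl:4 @ bit 0 → (0xfe>>0)&0xf = 0xe
slot:2 @ bit 4 → (0xfe>>4)&0x3 = 0x3  ←
prio:1 @ bit 6 → (0xfe>>6)&0x1 = 0x1
state:1 @ bit 7 → (0xfe>>7)&0x1 = 0x1

3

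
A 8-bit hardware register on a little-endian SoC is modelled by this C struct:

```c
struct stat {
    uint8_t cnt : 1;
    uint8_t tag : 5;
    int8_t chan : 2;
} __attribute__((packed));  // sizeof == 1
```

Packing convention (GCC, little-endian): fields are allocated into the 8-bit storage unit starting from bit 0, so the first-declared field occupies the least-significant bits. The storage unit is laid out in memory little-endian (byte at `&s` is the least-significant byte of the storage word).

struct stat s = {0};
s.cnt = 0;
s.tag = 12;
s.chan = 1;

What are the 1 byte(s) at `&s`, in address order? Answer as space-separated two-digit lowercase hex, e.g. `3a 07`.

cnt (1b) val=0 bits=0x0 at bit 0: 0x00
tag (5b) val=12 bits=0xc at bit 1: 0x18
chan (2b) val=1 bits=0x1 at bit 6: 0x58
word = 0x58 → little-endian bytes:
  [0]=0x58

58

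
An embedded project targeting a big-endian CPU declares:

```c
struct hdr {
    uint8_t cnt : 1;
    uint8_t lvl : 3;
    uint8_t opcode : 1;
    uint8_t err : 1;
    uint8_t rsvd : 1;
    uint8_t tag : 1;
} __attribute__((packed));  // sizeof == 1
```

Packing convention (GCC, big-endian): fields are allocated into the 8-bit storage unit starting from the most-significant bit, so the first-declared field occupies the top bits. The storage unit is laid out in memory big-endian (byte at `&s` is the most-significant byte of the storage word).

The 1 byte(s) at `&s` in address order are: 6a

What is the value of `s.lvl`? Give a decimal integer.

[0]=0x6a (big-endian) → word 0x6a
cnt [7+:1] = (word>>7) & 0x1 = 0
lvl [4+:3] = (word>>4) & 0x7 = 6  ←
opcode [3+:1] = (word>>3) & 0x1 = 1
err [2+:1] = (word>>2) & 0x1 = 0
rsvd [1+:1] = (word>>1) & 0x1 = 1
tag [0+:1] = (word>>0) & 0x1 = 0

6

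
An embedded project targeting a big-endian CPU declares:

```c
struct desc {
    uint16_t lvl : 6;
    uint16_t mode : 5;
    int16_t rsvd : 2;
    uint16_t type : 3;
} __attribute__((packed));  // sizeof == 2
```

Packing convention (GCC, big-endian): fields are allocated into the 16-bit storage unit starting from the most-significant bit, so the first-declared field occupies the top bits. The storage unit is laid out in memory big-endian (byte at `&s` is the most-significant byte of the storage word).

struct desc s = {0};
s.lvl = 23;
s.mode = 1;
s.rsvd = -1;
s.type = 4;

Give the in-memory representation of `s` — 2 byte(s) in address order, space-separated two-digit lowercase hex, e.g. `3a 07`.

5c 3c

lvl:6 = 23 → 0x17 << 10 → word 0x5c00
mode:5 = 1 → 0x1 << 5 → word 0x5c20
rsvd:2 = -1 → 0x3 << 3 → word 0x5c38
type:3 = 4 → 0x4 << 0 → word 0x5c3c
word = 0x5c3c → big-endian bytes:
  [0]=0x5c  [1]=0x3c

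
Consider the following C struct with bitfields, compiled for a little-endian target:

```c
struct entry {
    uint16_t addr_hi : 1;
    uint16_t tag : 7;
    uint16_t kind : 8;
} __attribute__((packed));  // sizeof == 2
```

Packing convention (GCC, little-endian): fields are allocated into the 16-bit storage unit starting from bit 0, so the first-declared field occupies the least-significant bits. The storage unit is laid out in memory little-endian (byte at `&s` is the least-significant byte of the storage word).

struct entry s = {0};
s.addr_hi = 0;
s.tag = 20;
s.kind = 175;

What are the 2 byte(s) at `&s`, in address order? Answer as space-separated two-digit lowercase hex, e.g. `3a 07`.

addr_hi:1 = 0 → 0x0 << 0 → word 0x0000
tag:7 = 20 → 0x14 << 1 → word 0x0028
kind:8 = 175 → 0xaf << 8 → word 0xaf28
word = 0xaf28 → little-endian bytes:
  [0]=0x28  [1]=0xaf

28 af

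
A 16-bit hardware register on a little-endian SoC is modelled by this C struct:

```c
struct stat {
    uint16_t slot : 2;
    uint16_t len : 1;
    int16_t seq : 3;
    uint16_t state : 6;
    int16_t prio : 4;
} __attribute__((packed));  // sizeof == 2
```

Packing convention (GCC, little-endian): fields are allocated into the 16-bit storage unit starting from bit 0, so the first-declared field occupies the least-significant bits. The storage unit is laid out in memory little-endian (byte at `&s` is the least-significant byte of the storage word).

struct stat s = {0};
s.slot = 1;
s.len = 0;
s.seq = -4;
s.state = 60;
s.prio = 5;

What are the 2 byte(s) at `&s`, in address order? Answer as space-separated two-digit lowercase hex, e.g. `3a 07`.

21 5f

[0+:2] slot=1 & 0x3 = 0x1; word=0x0001
[2+:1] len=0 & 0x1 = 0x0; word=0x0001
[3+:3] seq=-4 & 0x7 = 0x4; word=0x0021
[6+:6] state=60 & 0x3f = 0x3c; word=0x0f21
[12+:4] prio=5 & 0xf = 0x5; word=0x5f21
word = 0x5f21 → little-endian bytes:
  [0]=0x21  [1]=0x5f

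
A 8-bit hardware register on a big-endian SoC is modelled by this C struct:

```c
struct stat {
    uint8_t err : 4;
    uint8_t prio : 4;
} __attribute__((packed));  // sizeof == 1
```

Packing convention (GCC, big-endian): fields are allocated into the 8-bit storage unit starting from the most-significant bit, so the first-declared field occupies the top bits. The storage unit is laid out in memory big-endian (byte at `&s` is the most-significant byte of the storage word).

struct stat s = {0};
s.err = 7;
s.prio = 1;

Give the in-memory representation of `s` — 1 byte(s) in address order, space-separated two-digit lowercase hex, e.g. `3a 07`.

[4+:4] err=7 & 0xf = 0x7; word=0x70
[0+:4] prio=1 & 0xf = 0x1; word=0x71
word = 0x71 → big-endian bytes:
  [0]=0x71

71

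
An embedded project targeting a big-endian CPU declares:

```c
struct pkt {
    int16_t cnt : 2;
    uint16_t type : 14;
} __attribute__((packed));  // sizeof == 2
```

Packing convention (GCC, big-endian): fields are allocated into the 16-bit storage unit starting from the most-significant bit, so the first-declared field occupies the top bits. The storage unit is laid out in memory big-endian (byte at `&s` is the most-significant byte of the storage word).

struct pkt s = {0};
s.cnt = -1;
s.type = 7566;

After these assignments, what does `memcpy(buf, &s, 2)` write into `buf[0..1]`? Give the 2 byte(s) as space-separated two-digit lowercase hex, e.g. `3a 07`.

cnt (2b) val=-1 bits=0x3 at bit 14: 0xc000
type (14b) val=7566 bits=0x1d8e at bit 0: 0xdd8e
word = 0xdd8e → big-endian bytes:
  [0]=0xdd  [1]=0x8e

dd 8e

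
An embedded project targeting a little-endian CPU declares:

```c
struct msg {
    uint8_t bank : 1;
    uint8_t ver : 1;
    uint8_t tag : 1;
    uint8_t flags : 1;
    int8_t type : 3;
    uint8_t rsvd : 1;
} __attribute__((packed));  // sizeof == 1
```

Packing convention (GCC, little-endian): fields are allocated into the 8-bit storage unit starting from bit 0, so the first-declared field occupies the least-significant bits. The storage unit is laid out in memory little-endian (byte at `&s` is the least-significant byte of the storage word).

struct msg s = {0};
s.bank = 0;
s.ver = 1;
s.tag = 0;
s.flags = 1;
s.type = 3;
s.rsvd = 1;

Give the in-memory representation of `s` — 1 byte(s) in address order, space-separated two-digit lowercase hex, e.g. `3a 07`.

bank:1 = 0 → 0x0 << 0 → word 0x00
ver:1 = 1 → 0x1 << 1 → word 0x02
tag:1 = 0 → 0x0 << 2 → word 0x02
flags:1 = 1 → 0x1 << 3 → word 0x0a
type:3 = 3 → 0x3 << 4 → word 0x3a
rsvd:1 = 1 → 0x1 << 7 → word 0xba
word = 0xba → little-endian bytes:
  [0]=0xba

ba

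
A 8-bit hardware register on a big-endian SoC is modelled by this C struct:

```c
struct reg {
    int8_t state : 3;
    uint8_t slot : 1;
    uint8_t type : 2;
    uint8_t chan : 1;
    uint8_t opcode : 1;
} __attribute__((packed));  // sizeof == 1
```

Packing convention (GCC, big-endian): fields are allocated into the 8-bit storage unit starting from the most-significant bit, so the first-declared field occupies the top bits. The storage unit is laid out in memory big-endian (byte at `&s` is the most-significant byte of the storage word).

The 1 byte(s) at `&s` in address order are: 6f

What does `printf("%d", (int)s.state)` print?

3

[0]=0x6f (big-endian) → word 0x6f
state:3 @ bit 5 → (0x6f>>5)&0x7 = 0x3  ←
slot:1 @ bit 4 → (0x6f>>4)&0x1 = 0x0
type:2 @ bit 2 → (0x6f>>2)&0x3 = 0x3
chan:1 @ bit 1 → (0x6f>>1)&0x1 = 0x1
opcode:1 @ bit 0 → (0x6f>>0)&0x1 = 0x1
state signed 3b, MSB=0: value = 3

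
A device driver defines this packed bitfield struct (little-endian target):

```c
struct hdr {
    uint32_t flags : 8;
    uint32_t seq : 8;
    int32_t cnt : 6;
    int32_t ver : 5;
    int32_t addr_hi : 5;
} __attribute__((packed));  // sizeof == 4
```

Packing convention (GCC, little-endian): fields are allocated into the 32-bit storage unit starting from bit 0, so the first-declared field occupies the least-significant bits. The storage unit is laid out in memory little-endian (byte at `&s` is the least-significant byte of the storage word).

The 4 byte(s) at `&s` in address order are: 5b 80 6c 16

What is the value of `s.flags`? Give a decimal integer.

[0]=0x5b [1]=0x80 [2]=0x6c [3]=0x16 (little-endian) → word 0x166c805b
flags:8 @ bit 0 → (0x166c805b>>0)&0xff = 0x5b  ←
seq:8 @ bit 8 → (0x166c805b>>8)&0xff = 0x80
cnt:6 @ bit 16 → (0x166c805b>>16)&0x3f = 0x2c
ver:5 @ bit 22 → (0x166c805b>>22)&0x1f = 0x19
addr_hi:5 @ bit 27 → (0x166c805b>>27)&0x1f = 0x2

91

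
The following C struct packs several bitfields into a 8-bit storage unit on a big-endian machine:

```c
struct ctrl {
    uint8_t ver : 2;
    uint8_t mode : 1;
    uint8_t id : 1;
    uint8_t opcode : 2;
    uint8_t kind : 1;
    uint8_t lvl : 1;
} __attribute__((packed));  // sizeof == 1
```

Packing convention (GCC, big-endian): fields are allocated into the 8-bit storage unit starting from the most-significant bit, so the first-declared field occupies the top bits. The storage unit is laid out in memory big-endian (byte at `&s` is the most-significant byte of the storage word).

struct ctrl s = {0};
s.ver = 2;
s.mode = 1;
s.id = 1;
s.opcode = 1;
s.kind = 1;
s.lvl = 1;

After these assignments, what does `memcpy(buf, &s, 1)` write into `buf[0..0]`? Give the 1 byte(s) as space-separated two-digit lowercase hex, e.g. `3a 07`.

b7

ver:2 = 2 → 0x2 << 6 → word 0x80
mode:1 = 1 → 0x1 << 5 → word 0xa0
id:1 = 1 → 0x1 << 4 → word 0xb0
opcode:2 = 1 → 0x1 << 2 → word 0xb4
kind:1 = 1 → 0x1 << 1 → word 0xb6
lvl:1 = 1 → 0x1 << 0 → word 0xb7
word = 0xb7 → big-endian bytes:
  [0]=0xb7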